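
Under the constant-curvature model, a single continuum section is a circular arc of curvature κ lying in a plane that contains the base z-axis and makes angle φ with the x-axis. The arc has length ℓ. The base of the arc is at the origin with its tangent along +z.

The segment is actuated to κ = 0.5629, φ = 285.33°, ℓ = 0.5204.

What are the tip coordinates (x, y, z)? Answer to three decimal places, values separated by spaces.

0.020 -0.073 0.513

θ = κ·ℓ = 0.5629 × 0.5204 = 0.29293 rad
ρ = (1 − cos θ)/κ = (1 − 0.95740)/0.5629 = 0.07568
z = sin θ / κ = 0.28876/0.5629 = 0.51299
x = ρ cos φ = 0.07568 × cos(285.33°) = 0.02001
y = ρ sin φ = 0.07568 × sin(285.33°) = -0.07299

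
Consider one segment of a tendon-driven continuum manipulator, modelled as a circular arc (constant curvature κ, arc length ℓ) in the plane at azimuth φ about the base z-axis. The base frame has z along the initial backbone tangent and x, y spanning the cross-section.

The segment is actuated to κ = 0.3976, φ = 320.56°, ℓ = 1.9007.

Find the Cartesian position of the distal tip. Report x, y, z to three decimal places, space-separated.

0.529 -0.435 1.725

θ = κ·ℓ = 0.3976 × 1.9007 = 0.75572 rad
ρ = (1 − cos θ)/κ = (1 − 0.72778)/0.3976 = 0.68466
z = sin θ / κ = 0.68581/0.3976 = 1.72488
x = ρ cos φ = 0.68466 × cos(320.56°) = 0.52876
y = ρ sin φ = 0.68466 × sin(320.56°) = -0.43494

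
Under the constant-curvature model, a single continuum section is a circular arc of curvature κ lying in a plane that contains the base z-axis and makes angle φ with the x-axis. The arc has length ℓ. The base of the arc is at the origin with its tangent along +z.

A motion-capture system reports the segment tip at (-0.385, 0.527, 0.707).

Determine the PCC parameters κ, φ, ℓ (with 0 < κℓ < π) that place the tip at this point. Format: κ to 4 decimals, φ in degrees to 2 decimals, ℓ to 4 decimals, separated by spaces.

ρ = √(x²+y²) = √(-0.385² + 0.527²) = 0.65265
φ = atan2(y, x) mod 360° = atan2(0.527, -0.385) = 126.1500°
|p|² = ρ² + z² = 0.65265² + 0.707² = 0.92580
κ = 2ρ / |p|² = 2×0.65265 / 0.92580 = 1.40991
θ = 2·atan2(ρ, z) = 2·atan2(0.65265, 0.707) = 1.49089 rad
ℓ = θ/κ = 1.49089/1.40991 = 1.05744

1.4099 126.15 1.0574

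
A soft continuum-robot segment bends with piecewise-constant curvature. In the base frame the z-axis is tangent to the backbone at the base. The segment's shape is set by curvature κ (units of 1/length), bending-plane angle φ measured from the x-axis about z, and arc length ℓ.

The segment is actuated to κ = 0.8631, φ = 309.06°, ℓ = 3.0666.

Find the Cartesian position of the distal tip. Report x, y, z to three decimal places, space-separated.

1.373 -1.691 0.550

θ = κ·ℓ = 0.8631 × 3.0666 = 2.64678 rad
ρ = (1 − cos θ)/κ = (1 − -0.88006)/0.8631 = 2.17826
z = sin θ / κ = 0.47486/0.8631 = 0.55018
x = ρ cos φ = 2.17826 × cos(309.06°) = 1.37260
y = ρ sin φ = 2.17826 × sin(309.06°) = -1.69139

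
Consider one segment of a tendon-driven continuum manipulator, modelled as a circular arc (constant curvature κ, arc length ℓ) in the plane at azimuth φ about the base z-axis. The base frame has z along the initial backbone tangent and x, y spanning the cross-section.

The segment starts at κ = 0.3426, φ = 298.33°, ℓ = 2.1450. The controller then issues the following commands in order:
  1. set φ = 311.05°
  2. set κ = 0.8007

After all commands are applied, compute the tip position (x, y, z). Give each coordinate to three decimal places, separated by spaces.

initial: κ=0.3426, φ=298.33°, ℓ=2.1450
cmd 1: set φ=311.05° → (κ,φ,ℓ)=(0.3426,311.05°,2.1450) → tip=(0.4947,-0.5681,1.9571)
cmd 2: set κ=0.8007 → (κ,φ,ℓ)=(0.8007,311.05°,2.1450) → tip=(0.9401,-1.0795,1.2355)

0.940 -1.080 1.235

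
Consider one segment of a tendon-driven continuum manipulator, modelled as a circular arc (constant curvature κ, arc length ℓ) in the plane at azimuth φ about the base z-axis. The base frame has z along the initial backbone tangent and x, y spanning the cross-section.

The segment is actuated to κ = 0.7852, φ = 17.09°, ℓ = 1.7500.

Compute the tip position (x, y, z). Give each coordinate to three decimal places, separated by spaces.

θ = κ·ℓ = 0.7852 × 1.7500 = 1.37410 rad
ρ = (1 − cos θ)/κ = (1 − 0.19543)/0.7852 = 1.02467
z = sin θ / κ = 0.98072/0.7852 = 1.24900
x = ρ cos φ = 1.02467 × cos(17.09°) = 0.97942
y = ρ sin φ = 1.02467 × sin(17.09°) = 0.30112

0.979 0.301 1.249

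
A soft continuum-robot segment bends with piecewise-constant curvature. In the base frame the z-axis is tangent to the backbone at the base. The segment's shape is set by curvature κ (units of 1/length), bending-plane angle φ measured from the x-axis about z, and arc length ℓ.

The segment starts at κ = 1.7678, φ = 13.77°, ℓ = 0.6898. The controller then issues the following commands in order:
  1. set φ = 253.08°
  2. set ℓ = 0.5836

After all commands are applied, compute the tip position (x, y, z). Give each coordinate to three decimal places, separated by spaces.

-0.080 -0.263 0.485

initial: κ=1.7678, φ=13.77°, ℓ=0.6898
cmd 1: set φ=253.08° → (κ,φ,ℓ)=(1.7678,253.08°,0.6898) → tip=(-0.1080,-0.3549,0.5311)
cmd 2: set ℓ=0.5836 → (κ,φ,ℓ)=(1.7678,253.08°,0.5836) → tip=(-0.0801,-0.2634,0.4854)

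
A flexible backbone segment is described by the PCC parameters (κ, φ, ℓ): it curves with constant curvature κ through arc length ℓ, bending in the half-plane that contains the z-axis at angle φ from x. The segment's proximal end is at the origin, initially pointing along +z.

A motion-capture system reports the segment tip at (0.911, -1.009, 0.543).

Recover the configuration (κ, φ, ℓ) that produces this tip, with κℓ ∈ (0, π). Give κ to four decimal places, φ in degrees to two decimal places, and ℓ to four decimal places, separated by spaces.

ρ = √(x²+y²) = √(0.911² + -1.009²) = 1.35941
φ = atan2(y, x) mod 360° = atan2(-1.009, 0.911) = 312.0781°
|p|² = ρ² + z² = 1.35941² + 0.543² = 2.14285
κ = 2ρ / |p|² = 2×1.35941 / 2.14285 = 1.26879
θ = 2·atan2(ρ, z) = 2·atan2(1.35941, 0.543) = 2.38155 rad
ℓ = θ/κ = 2.38155/1.26879 = 1.87703

1.2688 312.08 1.8770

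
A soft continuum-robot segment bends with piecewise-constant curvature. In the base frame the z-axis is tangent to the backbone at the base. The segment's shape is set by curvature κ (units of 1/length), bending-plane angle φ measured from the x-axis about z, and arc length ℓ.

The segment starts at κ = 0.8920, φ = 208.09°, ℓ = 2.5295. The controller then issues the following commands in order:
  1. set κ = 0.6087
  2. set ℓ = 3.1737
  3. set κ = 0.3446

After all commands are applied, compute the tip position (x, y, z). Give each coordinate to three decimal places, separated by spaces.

initial: κ=0.8920, φ=208.09°, ℓ=2.5295
cmd 1: set κ=0.6087 → (κ,φ,ℓ)=(0.6087,208.09°,2.5295) → tip=(-1.4043,-0.7495,1.6421)
cmd 2: set ℓ=3.1737 → (κ,φ,ℓ)=(0.6087,208.09°,3.1737) → tip=(-1.9613,-1.0468,1.5369)
cmd 3: set κ=0.3446 → (κ,φ,ℓ)=(0.3446,208.09°,3.1737) → tip=(-1.3844,-0.7389,2.5778)

-1.384 -0.739 2.578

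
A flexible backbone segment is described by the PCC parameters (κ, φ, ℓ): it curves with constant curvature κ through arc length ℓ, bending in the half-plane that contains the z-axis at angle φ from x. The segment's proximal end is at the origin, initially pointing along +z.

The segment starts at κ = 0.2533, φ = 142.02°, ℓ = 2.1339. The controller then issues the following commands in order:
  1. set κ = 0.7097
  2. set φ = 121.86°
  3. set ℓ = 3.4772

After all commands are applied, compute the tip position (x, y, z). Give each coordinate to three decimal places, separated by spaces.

-1.325 2.132 0.879

initial: κ=0.2533, φ=142.02°, ℓ=2.1339
cmd 1: set κ=0.7097 → (κ,φ,ℓ)=(0.7097,142.02°,2.1339) → tip=(-1.0481,0.8183,1.4068)
cmd 2: set φ=121.86° → (κ,φ,ℓ)=(0.7097,121.86°,2.1339) → tip=(-0.7019,1.1293,1.4068)
cmd 3: set ℓ=3.4772 → (κ,φ,ℓ)=(0.7097,121.86°,3.4772) → tip=(-1.3250,2.1320,0.8792)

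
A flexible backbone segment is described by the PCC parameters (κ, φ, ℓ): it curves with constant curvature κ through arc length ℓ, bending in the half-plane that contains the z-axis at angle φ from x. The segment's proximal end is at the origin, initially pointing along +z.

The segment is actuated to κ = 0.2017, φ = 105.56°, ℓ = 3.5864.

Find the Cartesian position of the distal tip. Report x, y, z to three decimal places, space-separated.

-0.333 1.196 3.282

θ = κ·ℓ = 0.2017 × 3.5864 = 0.72338 rad
ρ = (1 − cos θ)/κ = (1 − 0.74957)/0.2017 = 1.24157
z = sin θ / κ = 0.66192/0.2017 = 3.28170
x = ρ cos φ = 1.24157 × cos(105.56°) = -0.33305
y = ρ sin φ = 1.24157 × sin(105.56°) = 1.19607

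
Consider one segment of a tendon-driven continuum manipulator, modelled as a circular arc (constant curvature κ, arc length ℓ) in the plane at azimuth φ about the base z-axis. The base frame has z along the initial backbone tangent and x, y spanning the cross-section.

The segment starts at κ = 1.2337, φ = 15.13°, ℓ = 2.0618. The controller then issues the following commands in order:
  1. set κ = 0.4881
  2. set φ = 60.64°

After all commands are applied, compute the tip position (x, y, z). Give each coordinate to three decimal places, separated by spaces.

initial: κ=1.2337, φ=15.13°, ℓ=2.0618
cmd 1: set κ=0.4881 → (κ,φ,ℓ)=(0.4881,15.13°,2.0618) → tip=(0.9198,0.2487,1.7310)
cmd 2: set φ=60.64° → (κ,φ,ℓ)=(0.4881,60.64°,2.0618) → tip=(0.4672,0.8304,1.7310)

0.467 0.830 1.731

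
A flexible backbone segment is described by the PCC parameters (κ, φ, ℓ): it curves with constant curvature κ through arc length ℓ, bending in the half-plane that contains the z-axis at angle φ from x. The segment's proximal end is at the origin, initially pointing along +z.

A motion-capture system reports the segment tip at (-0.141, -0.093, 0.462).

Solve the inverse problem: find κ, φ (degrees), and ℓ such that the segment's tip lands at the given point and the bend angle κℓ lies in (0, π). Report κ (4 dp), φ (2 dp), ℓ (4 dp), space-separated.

1.3961 213.41 0.5021

ρ = √(x²+y²) = √(-0.141² + -0.093²) = 0.16891
φ = atan2(y, x) mod 360° = atan2(-0.093, -0.141) = 213.4078°
|p|² = ρ² + z² = 0.16891² + 0.462² = 0.24197
κ = 2ρ / |p|² = 2×0.16891 / 0.24197 = 1.39609
θ = 2·atan2(ρ, z) = 2·atan2(0.16891, 0.462) = 0.70101 rad
ℓ = θ/κ = 0.70101/1.39609 = 0.50213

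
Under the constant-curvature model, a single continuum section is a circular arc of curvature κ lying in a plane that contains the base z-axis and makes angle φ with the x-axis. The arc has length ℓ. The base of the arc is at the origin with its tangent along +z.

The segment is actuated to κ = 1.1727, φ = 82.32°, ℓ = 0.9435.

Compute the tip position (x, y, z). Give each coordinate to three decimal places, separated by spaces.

0.063 0.467 0.762

θ = κ·ℓ = 1.1727 × 0.9435 = 1.10644 rad
ρ = (1 − cos θ)/κ = (1 − 0.44785)/1.1727 = 0.47084
z = sin θ / κ = 0.89411/1.1727 = 0.76244
x = ρ cos φ = 0.47084 × cos(82.32°) = 0.06292
y = ρ sin φ = 0.47084 × sin(82.32°) = 0.46662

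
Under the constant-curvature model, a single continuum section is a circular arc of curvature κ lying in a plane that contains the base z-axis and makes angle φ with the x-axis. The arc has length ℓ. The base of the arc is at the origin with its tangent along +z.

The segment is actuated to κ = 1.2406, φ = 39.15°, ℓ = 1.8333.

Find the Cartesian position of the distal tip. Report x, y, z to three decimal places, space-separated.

θ = κ·ℓ = 1.2406 × 1.8333 = 2.27439 rad
ρ = (1 − cos θ)/κ = (1 − -0.64696)/1.2406 = 1.32755
z = sin θ / κ = 0.76252/1.2406 = 0.61464
x = ρ cos φ = 1.32755 × cos(39.15°) = 1.02951
y = ρ sin φ = 1.32755 × sin(39.15°) = 0.83815

1.030 0.838 0.615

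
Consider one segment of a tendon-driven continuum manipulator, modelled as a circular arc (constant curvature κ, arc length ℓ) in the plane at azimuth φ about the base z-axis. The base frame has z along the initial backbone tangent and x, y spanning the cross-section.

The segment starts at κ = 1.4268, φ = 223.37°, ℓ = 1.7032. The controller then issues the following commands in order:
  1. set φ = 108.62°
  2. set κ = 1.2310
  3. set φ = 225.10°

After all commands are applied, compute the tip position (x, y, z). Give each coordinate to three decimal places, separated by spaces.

-0.861 -0.864 0.703

initial: κ=1.4268, φ=223.37°, ℓ=1.7032
cmd 1: set φ=108.62° → (κ,φ,ℓ)=(1.4268,108.62°,1.7032) → tip=(-0.3933,1.1672,0.4576)
cmd 2: set κ=1.2310 → (κ,φ,ℓ)=(1.2310,108.62°,1.7032) → tip=(-0.3896,1.1562,0.7026)
cmd 3: set φ=225.10° → (κ,φ,ℓ)=(1.2310,225.10°,1.7032) → tip=(-0.8612,-0.8642,0.7026)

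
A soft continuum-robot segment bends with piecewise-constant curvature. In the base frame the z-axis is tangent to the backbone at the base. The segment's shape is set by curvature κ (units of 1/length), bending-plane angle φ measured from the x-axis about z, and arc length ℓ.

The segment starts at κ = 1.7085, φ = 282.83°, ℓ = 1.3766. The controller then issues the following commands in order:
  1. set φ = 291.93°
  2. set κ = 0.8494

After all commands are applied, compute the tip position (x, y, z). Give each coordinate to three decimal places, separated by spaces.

0.268 -0.665 1.084

initial: κ=1.7085, φ=282.83°, ℓ=1.3766
cmd 1: set φ=291.93° → (κ,φ,ℓ)=(1.7085,291.93°,1.3766) → tip=(0.3725,-0.9252,0.4156)
cmd 2: set κ=0.8494 → (κ,φ,ℓ)=(0.8494,291.93°,1.3766) → tip=(0.2679,-0.6653,1.0837)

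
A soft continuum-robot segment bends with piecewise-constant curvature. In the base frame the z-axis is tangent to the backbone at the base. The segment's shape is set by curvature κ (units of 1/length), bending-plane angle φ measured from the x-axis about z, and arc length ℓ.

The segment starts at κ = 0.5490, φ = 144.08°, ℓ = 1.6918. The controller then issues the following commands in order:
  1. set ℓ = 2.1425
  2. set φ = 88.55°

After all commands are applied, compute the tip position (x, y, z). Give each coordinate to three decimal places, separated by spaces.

0.028 1.121 1.682

initial: κ=0.5490, φ=144.08°, ℓ=1.6918
cmd 1: set ℓ=2.1425 → (κ,φ,ℓ)=(0.5490,144.08°,2.1425) → tip=(-0.9081,0.6578,1.6815)
cmd 2: set φ=88.55° → (κ,φ,ℓ)=(0.5490,88.55°,2.1425) → tip=(0.0284,1.1209,1.6815)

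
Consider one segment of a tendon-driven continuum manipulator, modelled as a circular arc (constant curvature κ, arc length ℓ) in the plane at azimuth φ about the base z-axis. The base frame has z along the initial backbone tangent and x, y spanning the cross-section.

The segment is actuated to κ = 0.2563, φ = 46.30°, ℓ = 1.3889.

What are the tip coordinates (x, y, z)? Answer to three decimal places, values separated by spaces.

θ = κ·ℓ = 0.2563 × 1.3889 = 0.35598 rad
ρ = (1 − cos θ)/κ = (1 − 0.93731)/0.2563 = 0.24461
z = sin θ / κ = 0.34850/0.2563 = 1.35975
x = ρ cos φ = 0.24461 × cos(46.30°) = 0.16899
y = ρ sin φ = 0.24461 × sin(46.30°) = 0.17684

0.169 0.177 1.360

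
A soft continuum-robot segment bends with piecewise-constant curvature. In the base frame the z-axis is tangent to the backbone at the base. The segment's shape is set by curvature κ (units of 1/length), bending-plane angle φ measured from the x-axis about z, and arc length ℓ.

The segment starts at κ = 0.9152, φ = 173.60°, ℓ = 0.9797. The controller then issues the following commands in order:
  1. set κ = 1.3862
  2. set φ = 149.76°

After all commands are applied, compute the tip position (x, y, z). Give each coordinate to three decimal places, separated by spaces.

-0.492 0.287 0.705

initial: κ=0.9152, φ=173.60°, ℓ=0.9797
cmd 1: set κ=1.3862 → (κ,φ,ℓ)=(1.3862,173.60°,0.9797) → tip=(-0.5655,0.0634,0.7051)
cmd 2: set φ=149.76° → (κ,φ,ℓ)=(1.3862,149.76°,0.9797) → tip=(-0.4916,0.2866,0.7051)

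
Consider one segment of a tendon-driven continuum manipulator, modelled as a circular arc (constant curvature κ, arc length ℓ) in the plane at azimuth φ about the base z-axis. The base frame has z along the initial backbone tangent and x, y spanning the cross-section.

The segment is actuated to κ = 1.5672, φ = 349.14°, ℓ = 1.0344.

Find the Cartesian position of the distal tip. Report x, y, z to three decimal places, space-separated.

θ = κ·ℓ = 1.5672 × 1.0344 = 1.62111 rad
ρ = (1 − cos θ)/κ = (1 − -0.05029)/1.5672 = 0.67017
z = sin θ / κ = 0.99873/1.5672 = 0.63727
x = ρ cos φ = 0.67017 × cos(349.14°) = 0.65817
y = ρ sin φ = 0.67017 × sin(349.14°) = -0.12627

0.658 -0.126 0.637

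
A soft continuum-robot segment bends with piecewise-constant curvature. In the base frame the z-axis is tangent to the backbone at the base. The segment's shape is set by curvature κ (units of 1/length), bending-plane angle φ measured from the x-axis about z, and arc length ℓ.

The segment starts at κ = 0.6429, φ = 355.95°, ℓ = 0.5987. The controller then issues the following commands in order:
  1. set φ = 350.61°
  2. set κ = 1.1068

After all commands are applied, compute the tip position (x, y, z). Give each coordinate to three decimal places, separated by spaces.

initial: κ=0.6429, φ=355.95°, ℓ=0.5987
cmd 1: set φ=350.61° → (κ,φ,ℓ)=(0.6429,350.61°,0.5987) → tip=(0.1123,-0.0186,0.5840)
cmd 2: set κ=1.1068 → (κ,φ,ℓ)=(1.1068,350.61°,0.5987) → tip=(0.1886,-0.0312,0.5558)

0.189 -0.031 0.556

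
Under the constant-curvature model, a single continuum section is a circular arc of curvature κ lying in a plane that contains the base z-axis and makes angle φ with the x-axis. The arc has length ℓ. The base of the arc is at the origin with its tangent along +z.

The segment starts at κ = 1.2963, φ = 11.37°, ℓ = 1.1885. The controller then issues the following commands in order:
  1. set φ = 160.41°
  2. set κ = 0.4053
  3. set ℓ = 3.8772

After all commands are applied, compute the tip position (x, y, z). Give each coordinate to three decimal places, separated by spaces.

initial: κ=1.2963, φ=11.37°, ℓ=1.1885
cmd 1: set φ=160.41° → (κ,φ,ℓ)=(1.2963,160.41°,1.1885) → tip=(-0.7049,0.2509,0.7711)
cmd 2: set κ=0.4053 → (κ,φ,ℓ)=(0.4053,160.41°,1.1885) → tip=(-0.2645,0.0941,1.1431)
cmd 3: set ℓ=3.8772 → (κ,φ,ℓ)=(0.4053,160.41°,3.8772) → tip=(-2.3260,0.8278,2.4673)

-2.326 0.828 2.467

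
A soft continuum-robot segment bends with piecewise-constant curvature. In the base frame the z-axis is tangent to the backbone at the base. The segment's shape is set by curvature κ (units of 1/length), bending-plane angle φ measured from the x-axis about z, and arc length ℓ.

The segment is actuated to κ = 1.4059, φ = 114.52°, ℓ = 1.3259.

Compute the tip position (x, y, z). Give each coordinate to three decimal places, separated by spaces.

θ = κ·ℓ = 1.4059 × 1.3259 = 1.86408 rad
ρ = (1 − cos θ)/κ = (1 − -0.28910)/1.4059 = 0.91692
z = sin θ / κ = 0.95730/1.4059 = 0.68092
x = ρ cos φ = 0.91692 × cos(114.52°) = -0.38053
y = ρ sin φ = 0.91692 × sin(114.52°) = 0.83423

-0.381 0.834 0.681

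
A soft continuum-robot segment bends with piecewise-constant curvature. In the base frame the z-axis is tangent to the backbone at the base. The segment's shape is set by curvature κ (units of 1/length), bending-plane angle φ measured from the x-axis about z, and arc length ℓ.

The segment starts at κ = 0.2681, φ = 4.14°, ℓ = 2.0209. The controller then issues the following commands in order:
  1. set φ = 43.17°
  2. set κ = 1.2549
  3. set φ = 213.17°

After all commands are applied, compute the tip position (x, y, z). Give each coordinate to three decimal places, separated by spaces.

-1.215 -0.794 0.454

initial: κ=0.2681, φ=4.14°, ℓ=2.0209
cmd 1: set φ=43.17° → (κ,φ,ℓ)=(0.2681,43.17°,2.0209) → tip=(0.3896,0.3655,1.9235)
cmd 2: set κ=1.2549 → (κ,φ,ℓ)=(1.2549,43.17°,2.0209) → tip=(1.0590,0.9934,0.4536)
cmd 3: set φ=213.17° → (κ,φ,ℓ)=(1.2549,213.17°,2.0209) → tip=(-1.2154,-0.7945,0.4536)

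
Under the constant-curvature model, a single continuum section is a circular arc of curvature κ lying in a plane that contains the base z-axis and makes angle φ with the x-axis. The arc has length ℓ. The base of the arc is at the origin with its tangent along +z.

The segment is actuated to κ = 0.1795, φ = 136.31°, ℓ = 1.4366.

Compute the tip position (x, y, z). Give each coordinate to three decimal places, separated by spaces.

-0.133 0.127 1.421

θ = κ·ℓ = 0.1795 × 1.4366 = 0.25787 rad
ρ = (1 − cos θ)/κ = (1 − 0.96694)/0.1795 = 0.18420
z = sin θ / κ = 0.25502/0.1795 = 1.42073
x = ρ cos φ = 0.18420 × cos(136.31°) = -0.13320
y = ρ sin φ = 0.18420 × sin(136.31°) = 0.12724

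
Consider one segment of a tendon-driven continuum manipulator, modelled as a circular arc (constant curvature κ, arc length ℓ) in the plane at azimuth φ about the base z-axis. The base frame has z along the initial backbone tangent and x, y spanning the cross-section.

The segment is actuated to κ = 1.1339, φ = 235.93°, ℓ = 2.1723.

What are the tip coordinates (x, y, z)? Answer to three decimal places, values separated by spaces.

-0.879 -1.299 0.553

θ = κ·ℓ = 1.1339 × 2.1723 = 2.46317 rad
ρ = (1 − cos θ)/κ = (1 − -0.77856)/1.1339 = 1.56854
z = sin θ / κ = 0.62756/1.1339 = 0.55346
x = ρ cos φ = 1.56854 × cos(235.93°) = -0.87870
y = ρ sin φ = 1.56854 × sin(235.93°) = -1.29930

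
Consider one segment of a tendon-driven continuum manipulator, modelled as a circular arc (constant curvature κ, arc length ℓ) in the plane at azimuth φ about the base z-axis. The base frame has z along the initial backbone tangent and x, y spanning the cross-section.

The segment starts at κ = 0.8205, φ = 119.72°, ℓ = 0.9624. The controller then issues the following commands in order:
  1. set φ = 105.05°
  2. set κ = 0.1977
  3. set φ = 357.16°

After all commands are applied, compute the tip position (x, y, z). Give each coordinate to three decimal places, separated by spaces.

0.091 -0.005 0.957

initial: κ=0.8205, φ=119.72°, ℓ=0.9624
cmd 1: set φ=105.05° → (κ,φ,ℓ)=(0.8205,105.05°,0.9624) → tip=(-0.0936,0.3483,0.8655)
cmd 2: set κ=0.1977 → (κ,φ,ℓ)=(0.1977,105.05°,0.9624) → tip=(-0.0237,0.0881,0.9566)
cmd 3: set φ=357.16° → (κ,φ,ℓ)=(0.1977,357.16°,0.9624) → tip=(0.0912,-0.0045,0.9566)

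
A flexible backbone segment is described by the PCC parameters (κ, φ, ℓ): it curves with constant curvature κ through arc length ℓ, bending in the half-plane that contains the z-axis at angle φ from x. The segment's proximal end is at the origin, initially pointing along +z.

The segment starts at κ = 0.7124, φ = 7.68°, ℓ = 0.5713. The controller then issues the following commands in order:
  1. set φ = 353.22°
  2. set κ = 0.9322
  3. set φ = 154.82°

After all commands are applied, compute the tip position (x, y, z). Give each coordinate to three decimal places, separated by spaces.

initial: κ=0.7124, φ=7.68°, ℓ=0.5713
cmd 1: set φ=353.22° → (κ,φ,ℓ)=(0.7124,353.22°,0.5713) → tip=(0.1139,-0.0135,0.5557)
cmd 2: set κ=0.9322 → (κ,φ,ℓ)=(0.9322,353.22°,0.5713) → tip=(0.1475,-0.0175,0.5447)
cmd 3: set φ=154.82° → (κ,φ,ℓ)=(0.9322,154.82°,0.5713) → tip=(-0.1344,0.0632,0.5447)

-0.134 0.063 0.545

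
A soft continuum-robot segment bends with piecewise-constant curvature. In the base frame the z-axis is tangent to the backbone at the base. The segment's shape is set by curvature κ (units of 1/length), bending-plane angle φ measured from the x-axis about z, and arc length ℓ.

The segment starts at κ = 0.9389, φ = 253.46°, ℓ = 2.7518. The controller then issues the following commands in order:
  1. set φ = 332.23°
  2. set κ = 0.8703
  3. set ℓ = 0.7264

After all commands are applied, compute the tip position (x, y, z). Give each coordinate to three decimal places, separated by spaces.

initial: κ=0.9389, φ=253.46°, ℓ=2.7518
cmd 1: set φ=332.23° → (κ,φ,ℓ)=(0.9389,332.23°,2.7518) → tip=(1.7419,-0.9172,0.5639)
cmd 2: set κ=0.8703 → (κ,φ,ℓ)=(0.8703,332.23°,2.7518) → tip=(1.7629,-0.9283,0.7804)
cmd 3: set ℓ=0.7264 → (κ,φ,ℓ)=(0.8703,332.23°,0.7264) → tip=(0.1965,-0.1035,0.6790)

0.196 -0.103 0.679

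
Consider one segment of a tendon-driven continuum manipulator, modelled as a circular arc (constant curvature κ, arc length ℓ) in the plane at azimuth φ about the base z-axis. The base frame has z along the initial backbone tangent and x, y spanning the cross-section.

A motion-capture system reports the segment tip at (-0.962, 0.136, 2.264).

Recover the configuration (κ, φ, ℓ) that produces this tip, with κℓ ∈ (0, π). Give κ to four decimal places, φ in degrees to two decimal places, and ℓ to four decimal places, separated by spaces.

0.3201 171.95 2.5325

ρ = √(x²+y²) = √(-0.962² + 0.136²) = 0.97157
φ = atan2(y, x) mod 360° = atan2(0.136, -0.962) = 171.9533°
|p|² = ρ² + z² = 0.97157² + 2.264² = 6.06964
κ = 2ρ / |p|² = 2×0.97157 / 6.06964 = 0.32014
θ = 2·atan2(ρ, z) = 2·atan2(0.97157, 2.264) = 0.81074 rad
ℓ = θ/κ = 0.81074/0.32014 = 2.53245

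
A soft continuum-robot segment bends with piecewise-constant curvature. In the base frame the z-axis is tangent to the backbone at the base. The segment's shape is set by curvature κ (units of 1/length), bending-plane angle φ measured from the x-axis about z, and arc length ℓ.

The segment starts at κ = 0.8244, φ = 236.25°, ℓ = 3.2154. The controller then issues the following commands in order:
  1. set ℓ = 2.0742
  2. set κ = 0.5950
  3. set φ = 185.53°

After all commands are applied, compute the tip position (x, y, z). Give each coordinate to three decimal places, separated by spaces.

initial: κ=0.8244, φ=236.25°, ℓ=3.2154
cmd 1: set ℓ=2.0742 → (κ,φ,ℓ)=(0.8244,236.25°,2.0742) → tip=(-0.7674,-1.1485,1.2013)
cmd 2: set κ=0.5950 → (κ,φ,ℓ)=(0.5950,236.25°,2.0742) → tip=(-0.6253,-0.9358,1.5863)
cmd 3: set φ=185.53° → (κ,φ,ℓ)=(0.5950,185.53°,2.0742) → tip=(-1.1203,-0.1085,1.5863)

-1.120 -0.108 1.586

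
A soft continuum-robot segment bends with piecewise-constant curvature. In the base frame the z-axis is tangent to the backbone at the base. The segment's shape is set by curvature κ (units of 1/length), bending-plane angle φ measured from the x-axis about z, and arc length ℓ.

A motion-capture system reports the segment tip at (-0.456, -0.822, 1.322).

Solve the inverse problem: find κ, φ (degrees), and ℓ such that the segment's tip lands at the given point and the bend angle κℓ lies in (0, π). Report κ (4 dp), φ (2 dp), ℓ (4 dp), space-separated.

ρ = √(x²+y²) = √(-0.456² + -0.822²) = 0.94001
φ = atan2(y, x) mod 360° = atan2(-0.822, -0.456) = 240.9809°
|p|² = ρ² + z² = 0.94001² + 1.322² = 2.63130
κ = 2ρ / |p|² = 2×0.94001 / 2.63130 = 0.71448
θ = 2·atan2(ρ, z) = 2·atan2(0.94001, 1.322) = 1.23621 rad
ℓ = θ/κ = 1.23621/0.71448 = 1.73022

0.7145 240.98 1.7302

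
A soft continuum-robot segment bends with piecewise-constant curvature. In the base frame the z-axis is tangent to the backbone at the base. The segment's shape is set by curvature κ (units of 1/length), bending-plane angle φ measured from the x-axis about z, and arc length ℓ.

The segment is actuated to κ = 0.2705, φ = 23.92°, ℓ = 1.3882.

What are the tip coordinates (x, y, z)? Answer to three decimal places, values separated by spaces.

0.235 0.104 1.356

θ = κ·ℓ = 0.2705 × 1.3882 = 0.37551 rad
ρ = (1 − cos θ)/κ = (1 − 0.93032)/0.2705 = 0.25759
z = sin θ / κ = 0.36675/0.2705 = 1.35581
x = ρ cos φ = 0.25759 × cos(23.92°) = 0.23547
y = ρ sin φ = 0.25759 × sin(23.92°) = 0.10444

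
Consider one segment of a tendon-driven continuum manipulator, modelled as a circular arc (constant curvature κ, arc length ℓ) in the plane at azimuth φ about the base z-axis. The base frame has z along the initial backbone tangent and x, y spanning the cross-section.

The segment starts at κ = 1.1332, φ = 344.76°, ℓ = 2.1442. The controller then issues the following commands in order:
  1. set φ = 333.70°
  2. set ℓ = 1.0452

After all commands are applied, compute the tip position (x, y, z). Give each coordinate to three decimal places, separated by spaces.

initial: κ=1.1332, φ=344.76°, ℓ=2.1442
cmd 1: set φ=333.70° → (κ,φ,ℓ)=(1.1332,333.70°,2.1442) → tip=(1.3901,-0.6870,0.5764)
cmd 2: set ℓ=1.0452 → (κ,φ,ℓ)=(1.1332,333.70°,1.0452) → tip=(0.4930,-0.2437,0.8174)

0.493 -0.244 0.817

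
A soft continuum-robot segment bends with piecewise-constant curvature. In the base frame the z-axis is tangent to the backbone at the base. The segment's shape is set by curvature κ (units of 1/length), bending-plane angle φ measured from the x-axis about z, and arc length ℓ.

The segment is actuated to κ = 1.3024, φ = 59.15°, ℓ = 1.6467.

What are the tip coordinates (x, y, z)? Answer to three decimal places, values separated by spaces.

θ = κ·ℓ = 1.3024 × 1.6467 = 2.14466 rad
ρ = (1 − cos θ)/κ = (1 − -0.54288)/1.3024 = 1.18465
z = sin θ / κ = 0.83981/1.3024 = 0.64482
x = ρ cos φ = 1.18465 × cos(59.15°) = 0.60748
y = ρ sin φ = 1.18465 × sin(59.15°) = 1.01703

0.607 1.017 0.645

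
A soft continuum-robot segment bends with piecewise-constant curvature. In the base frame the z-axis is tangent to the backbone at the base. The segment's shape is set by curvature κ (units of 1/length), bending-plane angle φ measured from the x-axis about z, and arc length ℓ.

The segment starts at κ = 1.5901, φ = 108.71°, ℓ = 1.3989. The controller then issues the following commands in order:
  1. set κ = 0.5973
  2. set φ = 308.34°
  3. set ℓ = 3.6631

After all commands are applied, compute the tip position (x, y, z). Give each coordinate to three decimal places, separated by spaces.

1.640 -2.073 1.365

initial: κ=1.5901, φ=108.71°, ℓ=1.3989
cmd 1: set κ=0.5973 → (κ,φ,ℓ)=(0.5973,108.71°,1.3989) → tip=(-0.1768,0.5221,1.2417)
cmd 2: set φ=308.34° → (κ,φ,ℓ)=(0.5973,308.34°,1.3989) → tip=(0.3419,-0.4323,1.2417)
cmd 3: set ℓ=3.6631 → (κ,φ,ℓ)=(0.5973,308.34°,3.6631) → tip=(1.6396,-2.0731,1.3653)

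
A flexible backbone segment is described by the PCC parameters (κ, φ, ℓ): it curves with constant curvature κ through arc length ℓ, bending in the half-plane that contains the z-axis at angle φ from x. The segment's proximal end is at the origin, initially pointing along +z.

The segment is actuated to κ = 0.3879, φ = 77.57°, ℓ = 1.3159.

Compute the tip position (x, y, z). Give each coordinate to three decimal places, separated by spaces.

0.071 0.321 1.259

θ = κ·ℓ = 0.3879 × 1.3159 = 0.51044 rad
ρ = (1 − cos θ)/κ = (1 − 0.87253)/0.3879 = 0.32861
z = sin θ / κ = 0.48856/0.3879 = 1.25950
x = ρ cos φ = 0.32861 × cos(77.57°) = 0.07073
y = ρ sin φ = 0.32861 × sin(77.57°) = 0.32091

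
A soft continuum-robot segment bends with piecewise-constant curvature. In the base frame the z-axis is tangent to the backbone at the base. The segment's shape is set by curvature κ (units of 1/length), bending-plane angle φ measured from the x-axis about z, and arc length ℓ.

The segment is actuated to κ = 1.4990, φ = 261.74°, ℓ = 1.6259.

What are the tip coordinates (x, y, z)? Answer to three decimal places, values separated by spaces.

-0.169 -1.163 0.432

θ = κ·ℓ = 1.4990 × 1.6259 = 2.43722 rad
ρ = (1 − cos θ)/κ = (1 − -0.76202)/1.4990 = 1.17546
z = sin θ / κ = 0.64755/1.4990 = 0.43199
x = ρ cos φ = 1.17546 × cos(261.74°) = -0.16887
y = ρ sin φ = 1.17546 × sin(261.74°) = -1.16327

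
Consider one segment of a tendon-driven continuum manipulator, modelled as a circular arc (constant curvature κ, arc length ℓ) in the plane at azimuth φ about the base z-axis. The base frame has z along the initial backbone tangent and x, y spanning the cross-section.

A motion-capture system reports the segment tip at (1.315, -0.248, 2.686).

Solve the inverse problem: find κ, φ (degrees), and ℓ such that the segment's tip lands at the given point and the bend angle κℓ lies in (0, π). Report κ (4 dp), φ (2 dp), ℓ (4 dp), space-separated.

0.2972 349.32 3.1105

ρ = √(x²+y²) = √(1.315² + -0.248²) = 1.33818
φ = atan2(y, x) mod 360° = atan2(-0.248, 1.315) = 349.3199°
|p|² = ρ² + z² = 1.33818² + 2.686² = 9.00532
κ = 2ρ / |p|² = 2×1.33818 / 9.00532 = 0.29720
θ = 2·atan2(ρ, z) = 2·atan2(1.33818, 2.686) = 0.92442 rad
ℓ = θ/κ = 0.92442/0.29720 = 3.11046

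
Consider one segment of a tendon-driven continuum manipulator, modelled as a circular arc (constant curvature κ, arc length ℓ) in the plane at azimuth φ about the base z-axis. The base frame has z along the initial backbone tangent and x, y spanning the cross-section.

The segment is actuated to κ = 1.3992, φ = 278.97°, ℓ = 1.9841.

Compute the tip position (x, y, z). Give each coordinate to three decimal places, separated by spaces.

0.216 -1.365 0.255

θ = κ·ℓ = 1.3992 × 1.9841 = 2.77615 rad
ρ = (1 − cos θ)/κ = (1 − -0.93397)/1.3992 = 1.38219
z = sin θ / κ = 0.35736/1.3992 = 0.25540
x = ρ cos φ = 1.38219 × cos(278.97°) = 0.21551
y = ρ sin φ = 1.38219 × sin(278.97°) = -1.36529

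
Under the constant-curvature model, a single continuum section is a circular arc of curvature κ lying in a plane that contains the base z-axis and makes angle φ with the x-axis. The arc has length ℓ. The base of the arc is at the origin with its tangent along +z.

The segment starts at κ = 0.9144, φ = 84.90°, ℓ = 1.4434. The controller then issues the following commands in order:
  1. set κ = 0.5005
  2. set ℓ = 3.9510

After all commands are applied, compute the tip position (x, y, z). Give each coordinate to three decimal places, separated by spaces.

initial: κ=0.9144, φ=84.90°, ℓ=1.4434
cmd 1: set κ=0.5005 → (κ,φ,ℓ)=(0.5005,84.90°,1.4434) → tip=(0.0444,0.4971,1.3211)
cmd 2: set ℓ=3.9510 → (κ,φ,ℓ)=(0.5005,84.90°,3.9510) → tip=(0.2479,2.7773,1.8350)

0.248 2.777 1.835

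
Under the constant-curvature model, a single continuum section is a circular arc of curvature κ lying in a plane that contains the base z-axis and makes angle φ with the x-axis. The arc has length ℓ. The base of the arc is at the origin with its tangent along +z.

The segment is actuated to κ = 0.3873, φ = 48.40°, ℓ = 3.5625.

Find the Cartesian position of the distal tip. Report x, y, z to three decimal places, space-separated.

θ = κ·ℓ = 0.3873 × 3.5625 = 1.37976 rad
ρ = (1 − cos θ)/κ = (1 − 0.18988)/0.3873 = 2.09171
z = sin θ / κ = 0.98181/0.3873 = 2.53500
x = ρ cos φ = 2.09171 × cos(48.40°) = 1.38874
y = ρ sin φ = 2.09171 × sin(48.40°) = 1.56418

1.389 1.564 2.535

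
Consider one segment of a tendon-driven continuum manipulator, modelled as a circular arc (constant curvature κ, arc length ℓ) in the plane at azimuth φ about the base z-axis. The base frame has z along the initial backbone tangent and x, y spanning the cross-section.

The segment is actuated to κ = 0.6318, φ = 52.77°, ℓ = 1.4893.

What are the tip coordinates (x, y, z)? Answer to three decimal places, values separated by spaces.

0.394 0.518 1.279

θ = κ·ℓ = 0.6318 × 1.4893 = 0.94094 rad
ρ = (1 − cos θ)/κ = (1 − 0.58903)/0.6318 = 0.65048
z = sin θ / κ = 0.80811/0.6318 = 1.27906
x = ρ cos φ = 0.65048 × cos(52.77°) = 0.39355
y = ρ sin φ = 0.65048 × sin(52.77°) = 0.51792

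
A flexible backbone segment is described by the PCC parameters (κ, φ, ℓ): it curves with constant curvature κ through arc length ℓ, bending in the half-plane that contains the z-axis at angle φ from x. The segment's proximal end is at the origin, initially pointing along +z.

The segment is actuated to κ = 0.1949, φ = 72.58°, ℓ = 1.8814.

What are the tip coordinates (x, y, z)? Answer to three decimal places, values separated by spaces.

θ = κ·ℓ = 0.1949 × 1.8814 = 0.36668 rad
ρ = (1 − cos θ)/κ = (1 − 0.93352)/0.1949 = 0.34109
z = sin θ / κ = 0.35852/0.1949 = 1.83952
x = ρ cos φ = 0.34109 × cos(72.58°) = 0.10211
y = ρ sin φ = 0.34109 × sin(72.58°) = 0.32545

0.102 0.325 1.840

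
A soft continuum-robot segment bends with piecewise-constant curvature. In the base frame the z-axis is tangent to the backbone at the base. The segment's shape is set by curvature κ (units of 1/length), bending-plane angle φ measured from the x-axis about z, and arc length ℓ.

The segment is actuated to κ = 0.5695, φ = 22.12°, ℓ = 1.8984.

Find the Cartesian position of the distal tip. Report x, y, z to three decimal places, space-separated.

0.862 0.350 1.550

θ = κ·ℓ = 0.5695 × 1.8984 = 1.08114 rad
ρ = (1 − cos θ)/κ = (1 − 0.47032)/0.5695 = 0.93007
z = sin θ / κ = 0.88249/0.5695 = 1.54959
x = ρ cos φ = 0.93007 × cos(22.12°) = 0.86162
y = ρ sin φ = 0.93007 × sin(22.12°) = 0.35022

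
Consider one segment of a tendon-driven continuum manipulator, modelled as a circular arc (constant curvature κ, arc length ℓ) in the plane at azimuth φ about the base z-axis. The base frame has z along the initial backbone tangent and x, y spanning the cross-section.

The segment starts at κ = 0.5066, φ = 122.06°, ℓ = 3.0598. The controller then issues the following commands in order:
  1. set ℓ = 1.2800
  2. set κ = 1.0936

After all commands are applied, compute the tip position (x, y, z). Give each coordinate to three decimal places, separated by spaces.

initial: κ=0.5066, φ=122.06°, ℓ=3.0598
cmd 1: set ℓ=1.2800 → (κ,φ,ℓ)=(0.5066,122.06°,1.2800) → tip=(-0.2127,0.3396,1.1922)
cmd 2: set κ=1.0936 → (κ,φ,ℓ)=(1.0936,122.06°,1.2800) → tip=(-0.4028,0.6431,0.9011)

-0.403 0.643 0.901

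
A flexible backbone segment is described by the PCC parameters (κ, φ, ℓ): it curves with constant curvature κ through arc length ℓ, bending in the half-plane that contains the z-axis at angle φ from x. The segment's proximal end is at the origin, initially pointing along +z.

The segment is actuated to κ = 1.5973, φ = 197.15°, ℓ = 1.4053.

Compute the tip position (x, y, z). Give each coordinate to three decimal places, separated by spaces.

θ = κ·ℓ = 1.5973 × 1.4053 = 2.24469 rad
ρ = (1 − cos θ)/κ = (1 − -0.62403)/1.5973 = 1.01673
z = sin θ / κ = 0.78140/1.5973 = 0.48920
x = ρ cos φ = 1.01673 × cos(197.15°) = -0.97153
y = ρ sin φ = 1.01673 × sin(197.15°) = -0.29981

-0.972 -0.300 0.489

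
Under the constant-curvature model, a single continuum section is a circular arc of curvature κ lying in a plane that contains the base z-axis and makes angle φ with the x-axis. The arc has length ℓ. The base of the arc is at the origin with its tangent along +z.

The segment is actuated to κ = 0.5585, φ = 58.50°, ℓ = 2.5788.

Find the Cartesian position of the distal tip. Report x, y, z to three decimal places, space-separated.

0.814 1.328 1.775

θ = κ·ℓ = 0.5585 × 2.5788 = 1.44026 rad
ρ = (1 − cos θ)/κ = (1 − 0.13017)/0.5585 = 1.55745
z = sin θ / κ = 0.99149/0.5585 = 1.77528
x = ρ cos φ = 1.55745 × cos(58.50°) = 0.81376
y = ρ sin φ = 1.55745 × sin(58.50°) = 1.32794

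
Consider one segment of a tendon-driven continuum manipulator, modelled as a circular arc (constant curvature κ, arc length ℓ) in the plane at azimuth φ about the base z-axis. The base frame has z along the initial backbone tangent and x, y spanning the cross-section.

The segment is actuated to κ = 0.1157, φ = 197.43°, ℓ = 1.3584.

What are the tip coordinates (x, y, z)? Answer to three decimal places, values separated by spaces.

-0.102 -0.032 1.353

θ = κ·ℓ = 0.1157 × 1.3584 = 0.15717 rad
ρ = (1 − cos θ)/κ = (1 − 0.98767)/0.1157 = 0.10653
z = sin θ / κ = 0.15652/0.1157 = 1.35281
x = ρ cos φ = 0.10653 × cos(197.43°) = -0.10164
y = ρ sin φ = 0.10653 × sin(197.43°) = -0.03191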